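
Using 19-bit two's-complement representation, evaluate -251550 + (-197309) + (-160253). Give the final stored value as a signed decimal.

-84824

-251550 + (-197309) = -448859 → wraps to 75429 (0010010011010100101)
75429 + (-160253) = -84824 (1101011010010101000)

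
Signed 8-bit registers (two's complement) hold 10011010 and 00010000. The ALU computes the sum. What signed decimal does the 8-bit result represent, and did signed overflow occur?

10011010 = -102 (signed)
00010000 = 16 (signed)
  10011010
+ 00010000
= 10101010
Result 10101010: MSB = 1 → 170 − 256 = -86.
Addends have opposite signs, so signed overflow cannot occur.

-86; no overflow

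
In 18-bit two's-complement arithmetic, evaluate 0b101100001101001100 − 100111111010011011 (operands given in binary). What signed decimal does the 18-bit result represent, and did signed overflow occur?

17585; no overflow

0b101100001101001100 → 101100001101001100 = -81076 (signed)
100111111010011011 = -98661 (signed)
Subtract via negate-and-add: invert 100111111010011011 + 1 = 011000000101100101 (i.e. 98661).
  101100001101001100
+ 011000000101100101
= 000100010010110001  (discard carry-out 1)
Result 000100010010110001: MSB = 0 → value 17585.
Addends (after negating the subtrahend) have opposite signs, so signed overflow cannot occur.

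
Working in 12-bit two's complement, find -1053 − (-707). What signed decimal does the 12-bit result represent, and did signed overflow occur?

-346; no overflow

-1053 → 101111100011
-707 → 110100111101
Subtract via negate-and-add: invert 110100111101 + 1 = 001011000011 (i.e. 707).
  101111100011
+ 001011000011
= 111010100110
Result 111010100110: MSB = 1 → 3750 − 4096 = -346.
Addends (after negating the subtrahend) have opposite signs, so signed overflow cannot occur.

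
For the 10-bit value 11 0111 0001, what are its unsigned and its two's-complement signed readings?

unsigned = 881, signed = -143

Unsigned: 1101110001 = 881.
Signed: MSB=1 → 881 − 1024 = -143.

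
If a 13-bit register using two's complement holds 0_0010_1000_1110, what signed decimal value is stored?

654

MSB is 0, so the value is non-negative: 0001010001110 = 654.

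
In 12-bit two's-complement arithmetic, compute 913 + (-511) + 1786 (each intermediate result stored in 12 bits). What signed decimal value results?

-1908

913 + (-511) = 402 (000110010010)
402 + 1786 = 2188 → wraps to -1908 (100010001100)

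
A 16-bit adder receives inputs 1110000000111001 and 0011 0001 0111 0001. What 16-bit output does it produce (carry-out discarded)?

  1110000000111001
+ 0011000101110001
= 0001000110101010  (discard carry-out 1)

0001000110101010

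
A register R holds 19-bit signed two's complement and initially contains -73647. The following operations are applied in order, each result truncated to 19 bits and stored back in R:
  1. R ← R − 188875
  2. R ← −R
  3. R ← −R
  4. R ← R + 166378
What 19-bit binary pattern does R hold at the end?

1101000100001110000

Start: R = -73647 = 1101110000001010001.
R = -73647 − 188875 = -262522; wraps to 261766 = 0111111111010000110
R = −(261766) = -261766 = 1000000000101111010
R = −(-261766) = 261766 = 0111111111010000110
R = 261766 + 166378 = 428144; wraps to -96144 = 1101000100001110000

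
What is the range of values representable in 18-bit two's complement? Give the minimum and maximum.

Minimum: −2^17 = -131072.
Maximum: 2^17 − 1 = 131071.

min = -131072, max = 131071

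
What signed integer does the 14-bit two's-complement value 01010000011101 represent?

5149

MSB is 0, so the value is non-negative: 01010000011101 = 5149.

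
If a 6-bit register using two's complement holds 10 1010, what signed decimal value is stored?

-22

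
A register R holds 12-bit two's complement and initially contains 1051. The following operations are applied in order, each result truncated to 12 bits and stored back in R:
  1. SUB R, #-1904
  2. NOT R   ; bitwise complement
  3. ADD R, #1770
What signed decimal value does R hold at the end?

-1186

Start: R = 1051 = 010000011011.
R = 1051 − (-1904) = 2955; wraps to -1141 = 101110001011
R = NOT 101110001011 = 010001110100 = 1140
R = 1140 + 1770 = 2910; wraps to -1186 = 101101011110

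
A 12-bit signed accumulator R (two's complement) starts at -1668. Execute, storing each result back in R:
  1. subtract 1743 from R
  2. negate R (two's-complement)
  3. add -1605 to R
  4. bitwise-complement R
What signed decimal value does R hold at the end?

-1807

Start: R = -1668 = 100101111100.
R = -1668 − 1743 = -3411; wraps to 685 = 001010101101
R = −(685) = -685 = 110101010011
R = -685 + (-1605) = -2290; wraps to 1806 = 011100001110
R = NOT 011100001110 = 100011110001 = -1807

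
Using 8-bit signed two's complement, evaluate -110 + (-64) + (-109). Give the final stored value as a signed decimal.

-110 + (-64) = -174 → wraps to 82 (01010010)
82 + (-109) = -27 (11100101)

-27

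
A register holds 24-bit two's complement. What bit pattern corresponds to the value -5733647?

101010001000001011110001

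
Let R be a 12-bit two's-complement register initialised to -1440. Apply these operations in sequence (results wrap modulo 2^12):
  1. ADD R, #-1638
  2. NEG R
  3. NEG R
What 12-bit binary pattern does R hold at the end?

001111111010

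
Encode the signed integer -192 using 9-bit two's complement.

101000000

|-192| = 192 = 011000000 in 9 bits.
Invert the bits: 100111111. Add 1: 101000000.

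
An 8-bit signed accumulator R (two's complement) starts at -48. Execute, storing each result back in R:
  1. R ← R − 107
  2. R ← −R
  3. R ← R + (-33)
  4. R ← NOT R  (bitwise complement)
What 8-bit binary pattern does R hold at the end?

10000101

Start: R = -48 = 11010000.
R = -48 − 107 = -155; wraps to 101 = 01100101
R = −(101) = -101 = 10011011
R = -101 + (-33) = -134; wraps to 122 = 01111010
R = NOT 01111010 = 10000101 = -123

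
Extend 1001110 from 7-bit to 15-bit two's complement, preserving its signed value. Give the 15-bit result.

111111111001110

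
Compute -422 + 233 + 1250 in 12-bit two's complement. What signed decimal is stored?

1061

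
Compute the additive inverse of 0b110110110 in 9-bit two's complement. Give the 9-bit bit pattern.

001001010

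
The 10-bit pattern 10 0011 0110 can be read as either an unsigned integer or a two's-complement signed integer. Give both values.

unsigned = 566, signed = -458

Unsigned: 1000110110 = 566.
Signed: MSB=1 → 566 − 1024 = -458.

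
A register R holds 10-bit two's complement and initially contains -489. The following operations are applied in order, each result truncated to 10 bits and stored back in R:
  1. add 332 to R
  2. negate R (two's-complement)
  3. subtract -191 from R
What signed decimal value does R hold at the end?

348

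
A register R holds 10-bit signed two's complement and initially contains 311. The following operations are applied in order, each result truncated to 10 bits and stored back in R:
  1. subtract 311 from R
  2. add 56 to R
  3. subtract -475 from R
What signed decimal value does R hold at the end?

Start: R = 311 = 0100110111.
R = 311 − 311 = 0 = 0000000000
R = 0 + 56 = 56 = 0000111000
R = 56 − (-475) = 531; wraps to -493 = 1000010011

-493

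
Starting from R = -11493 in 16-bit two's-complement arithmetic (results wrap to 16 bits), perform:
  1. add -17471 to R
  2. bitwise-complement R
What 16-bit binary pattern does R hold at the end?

0111000100100011

Start: R = -11493 = 1101001100011011.
R = -11493 + (-17471) = -28964 = 1000111011011100
R = NOT 1000111011011100 = 0111000100100011 = 28963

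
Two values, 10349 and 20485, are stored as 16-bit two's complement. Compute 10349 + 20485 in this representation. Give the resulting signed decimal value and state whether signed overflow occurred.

30834; no overflow

10349 → 0010100001101101
20485 → 0101000000000101
  0010100001101101
+ 0101000000000101
= 0111100001110010
Result 0111100001110010: MSB = 0 → value 30834.
Both addends are non-negative and so is the stored result: no signed overflow.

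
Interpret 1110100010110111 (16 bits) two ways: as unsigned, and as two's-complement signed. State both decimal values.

unsigned = 59575, signed = -5961

Unsigned: 1110100010110111 = 59575.
Signed: MSB=1 → 59575 − 65536 = -5961.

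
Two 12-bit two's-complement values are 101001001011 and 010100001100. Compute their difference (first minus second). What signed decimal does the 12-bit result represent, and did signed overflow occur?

101001001011 = -1461 (signed)
010100001100 = 1292 (signed)
Subtract via negate-and-add: invert 010100001100 + 1 = 101011110100 (i.e. -1292).
  101001001011
+ 101011110100
= 010100111111  (discard carry-out 1)
Result 010100111111: MSB = 0 → value 1343.
Both addends (after negating the subtrahend) are negative but the stored result is non-negative: signed overflow. The true value -1461 − 1292 = -2753 lies outside [-2048, 2047].

1343; overflow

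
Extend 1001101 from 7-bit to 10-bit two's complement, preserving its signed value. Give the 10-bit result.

1111001101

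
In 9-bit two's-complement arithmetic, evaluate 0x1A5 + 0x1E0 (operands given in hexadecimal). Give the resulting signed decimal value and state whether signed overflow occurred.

-123; no overflow

0x1A5 = 110100101 = -91 (signed)
0x1E0 = 111100000 = -32 (signed)
  110100101
+ 111100000
= 110000101  (discard carry-out 1)
Result 110000101: MSB = 1 → 389 − 512 = -123.
Both addends are negative and so is the stored result: no signed overflow.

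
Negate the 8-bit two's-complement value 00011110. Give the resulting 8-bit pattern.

11100010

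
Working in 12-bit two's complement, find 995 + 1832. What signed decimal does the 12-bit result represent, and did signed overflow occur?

995 → 001111100011
1832 → 011100101000
  001111100011
+ 011100101000
= 101100001011
Result 101100001011: MSB = 1 → 2827 − 4096 = -1269.
Both addends are non-negative but the stored result is negative: signed overflow. The true value 995 + 1832 = 2827 lies outside [-2048, 2047].

-1269; overflow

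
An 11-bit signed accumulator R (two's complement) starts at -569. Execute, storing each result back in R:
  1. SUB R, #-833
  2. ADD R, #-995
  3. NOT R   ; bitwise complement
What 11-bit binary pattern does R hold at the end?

Start: R = -569 = 10111000111.
R = -569 − (-833) = 264 = 00100001000
R = 264 + (-995) = -731 = 10100100101
R = NOT 10100100101 = 01011011010 = 730

01011011010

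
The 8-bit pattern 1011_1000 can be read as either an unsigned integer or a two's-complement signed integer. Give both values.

Unsigned: 10111000 = 184.
Signed: MSB=1 → 184 − 256 = -72.

unsigned = 184, signed = -72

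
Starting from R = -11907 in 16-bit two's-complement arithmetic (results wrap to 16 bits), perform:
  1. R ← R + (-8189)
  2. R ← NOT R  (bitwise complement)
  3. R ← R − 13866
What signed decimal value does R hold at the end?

6229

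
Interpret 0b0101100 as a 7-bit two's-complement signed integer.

44

MSB is 0, so the value is non-negative: 0101100 = 44.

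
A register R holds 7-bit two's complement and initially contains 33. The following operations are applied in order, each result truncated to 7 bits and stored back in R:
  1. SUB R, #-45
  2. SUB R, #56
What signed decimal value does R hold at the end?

22

Start: R = 33 = 0100001.
R = 33 − (-45) = 78; wraps to -50 = 1001110
R = -50 − 56 = -106; wraps to 22 = 0010110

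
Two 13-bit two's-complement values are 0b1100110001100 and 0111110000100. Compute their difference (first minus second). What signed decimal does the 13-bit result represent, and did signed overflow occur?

0b1100110001100 → 1100110001100 = -1652 (signed)
0111110000100 = 3972 (signed)
Subtract via negate-and-add: invert 0111110000100 + 1 = 1000001111100 (i.e. -3972).
  1100110001100
+ 1000001111100
= 0101000001000  (discard carry-out 1)
Result 0101000001000: MSB = 0 → value 2568.
Both addends (after negating the subtrahend) are negative but the stored result is non-negative: signed overflow. The true value -1652 − 3972 = -5624 lies outside [-4096, 4095].

2568; overflow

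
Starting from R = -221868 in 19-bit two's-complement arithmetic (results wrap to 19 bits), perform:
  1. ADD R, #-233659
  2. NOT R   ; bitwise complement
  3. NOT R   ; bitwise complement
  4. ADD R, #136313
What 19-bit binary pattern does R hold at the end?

0110010000100010010

Start: R = -221868 = 1001001110101010100.
R = -221868 + (-233659) = -455527; wraps to 68761 = 0010000110010011001
R = NOT 0010000110010011001 = 1101111001101100110 = -68762
R = NOT 1101111001101100110 = 0010000110010011001 = 68761
R = 68761 + 136313 = 205074 = 0110010000100010010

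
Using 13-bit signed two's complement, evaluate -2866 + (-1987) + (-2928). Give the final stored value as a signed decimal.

411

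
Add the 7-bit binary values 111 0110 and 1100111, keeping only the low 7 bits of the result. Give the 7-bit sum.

  1110110
+ 1100111
= 1011101  (discard carry-out 1)

1011101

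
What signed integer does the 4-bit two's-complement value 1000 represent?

MSB is 1, so the value is negative.
Unsigned reading: 8. Subtract 2^4 = 16: 8 − 16 = -8.

-8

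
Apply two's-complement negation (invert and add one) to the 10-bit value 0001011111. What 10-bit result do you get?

1110100001

Invert: 1110100000. Add 1: 1110100001.
Check: 0001011111 = 95, 1110100001 = -95.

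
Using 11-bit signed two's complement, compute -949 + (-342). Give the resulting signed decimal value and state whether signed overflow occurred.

-949 → 10001001011
-342 → 11010101010
  10001001011
+ 11010101010
= 01011110101  (discard carry-out 1)
Result 01011110101: MSB = 0 → value 757.
Both addends are negative but the stored result is non-negative: signed overflow. The true value -949 + (-342) = -1291 lies outside [-1024, 1023].

757; overflow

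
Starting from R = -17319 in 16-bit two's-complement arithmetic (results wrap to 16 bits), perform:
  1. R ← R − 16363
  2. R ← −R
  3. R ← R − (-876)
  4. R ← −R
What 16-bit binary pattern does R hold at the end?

Start: R = -17319 = 1011110001011001.
R = -17319 − 16363 = -33682; wraps to 31854 = 0111110001101110
R = −(31854) = -31854 = 1000001110010010
R = -31854 − (-876) = -30978 = 1000011011111110
R = −(-30978) = 30978 = 0111100100000010

0111100100000010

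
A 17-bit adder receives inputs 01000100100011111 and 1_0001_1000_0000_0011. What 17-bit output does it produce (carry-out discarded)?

11010000100100010

  01000100100011111
+ 10001100000000011
= 11010000100100010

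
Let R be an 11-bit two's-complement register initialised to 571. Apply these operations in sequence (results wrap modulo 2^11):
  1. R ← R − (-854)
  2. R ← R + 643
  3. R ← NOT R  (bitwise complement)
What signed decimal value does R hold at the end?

-21

Start: R = 571 = 01000111011.
R = 571 − (-854) = 1425; wraps to -623 = 10110010001
R = -623 + 643 = 20 = 00000010100
R = NOT 00000010100 = 11111101011 = -21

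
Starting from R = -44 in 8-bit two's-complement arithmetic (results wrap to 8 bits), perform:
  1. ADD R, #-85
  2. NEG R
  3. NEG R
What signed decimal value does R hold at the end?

127

Start: R = -44 = 11010100.
R = -44 + (-85) = -129; wraps to 127 = 01111111
R = −(127) = -127 = 10000001
R = −(-127) = 127 = 01111111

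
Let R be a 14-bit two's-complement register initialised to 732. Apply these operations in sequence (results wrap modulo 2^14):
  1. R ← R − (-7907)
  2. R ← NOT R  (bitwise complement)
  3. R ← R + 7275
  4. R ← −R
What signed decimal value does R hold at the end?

1365

Start: R = 732 = 00001011011100.
R = 732 − (-7907) = 8639; wraps to -7745 = 10000110111111
R = NOT 10000110111111 = 01111001000000 = 7744
R = 7744 + 7275 = 15019; wraps to -1365 = 11101010101011
R = −(-1365) = 1365 = 00010101010101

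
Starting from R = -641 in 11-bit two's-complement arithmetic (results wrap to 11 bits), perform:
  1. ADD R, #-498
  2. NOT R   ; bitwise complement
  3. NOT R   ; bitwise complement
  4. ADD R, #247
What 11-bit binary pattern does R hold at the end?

Start: R = -641 = 10101111111.
R = -641 + (-498) = -1139; wraps to 909 = 01110001101
R = NOT 01110001101 = 10001110010 = -910
R = NOT 10001110010 = 01110001101 = 909
R = 909 + 247 = 1156; wraps to -892 = 10010000100

10010000100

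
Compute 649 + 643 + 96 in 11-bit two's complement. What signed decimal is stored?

649 + 643 = 1292 → wraps to -756 (10100001100)
-756 + 96 = -660 (10101101100)

-660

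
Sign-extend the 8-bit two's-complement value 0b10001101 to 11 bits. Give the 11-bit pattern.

MSB of 10001101 is 1; replicate it into the new high bits.
111|10001101 → 11110001101 (still -115).

11110001101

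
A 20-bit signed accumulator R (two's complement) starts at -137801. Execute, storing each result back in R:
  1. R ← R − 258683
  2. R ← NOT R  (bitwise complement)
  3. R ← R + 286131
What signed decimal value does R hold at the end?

-365962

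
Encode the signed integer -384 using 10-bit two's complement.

1010000000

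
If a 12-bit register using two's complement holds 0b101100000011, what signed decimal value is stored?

-1277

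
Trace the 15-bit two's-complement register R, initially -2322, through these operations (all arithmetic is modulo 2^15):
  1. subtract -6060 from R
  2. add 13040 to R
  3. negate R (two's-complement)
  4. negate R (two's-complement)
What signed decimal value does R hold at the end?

Start: R = -2322 = 111011011101110.
R = -2322 − (-6060) = 3738 = 000111010011010
R = 3738 + 13040 = 16778; wraps to -15990 = 100000110001010
R = −(-15990) = 15990 = 011111001110110
R = −(15990) = -15990 = 100000110001010

-15990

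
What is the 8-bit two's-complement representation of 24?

00011000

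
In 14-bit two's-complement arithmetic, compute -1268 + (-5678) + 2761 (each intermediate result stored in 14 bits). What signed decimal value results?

-4185

-1268 + (-5678) = -6946 (10010011011110)
-6946 + 2761 = -4185 (10111110100111)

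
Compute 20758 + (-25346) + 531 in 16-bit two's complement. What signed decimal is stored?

20758 + (-25346) = -4588 (1110111000010100)
-4588 + 531 = -4057 (1111000000100111)

-4057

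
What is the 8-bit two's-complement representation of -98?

|-98| = 98 = 01100010 in 8 bits.
Invert the bits: 10011101. Add 1: 10011110.
Check: 10011110 reads as 158 − 256 = -98.

10011110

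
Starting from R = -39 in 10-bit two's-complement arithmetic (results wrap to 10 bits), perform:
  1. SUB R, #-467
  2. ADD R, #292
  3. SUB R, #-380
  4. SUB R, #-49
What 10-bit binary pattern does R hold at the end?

0001111101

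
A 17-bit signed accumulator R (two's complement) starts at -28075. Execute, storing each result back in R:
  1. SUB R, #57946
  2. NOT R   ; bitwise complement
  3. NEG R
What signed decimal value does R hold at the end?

Start: R = -28075 = 11001001001010101.
R = -28075 − 57946 = -86021; wraps to 45051 = 01010111111111011
R = NOT 01010111111111011 = 10101000000000100 = -45052
R = −(-45052) = 45052 = 01010111111111100

45052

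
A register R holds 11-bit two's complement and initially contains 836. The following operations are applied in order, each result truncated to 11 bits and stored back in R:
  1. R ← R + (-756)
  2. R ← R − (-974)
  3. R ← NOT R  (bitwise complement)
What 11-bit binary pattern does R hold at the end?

01111100001

Start: R = 836 = 01101000100.
R = 836 + (-756) = 80 = 00001010000
R = 80 − (-974) = 1054; wraps to -994 = 10000011110
R = NOT 10000011110 = 01111100001 = 993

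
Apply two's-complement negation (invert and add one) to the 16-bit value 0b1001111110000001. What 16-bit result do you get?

0110000001111111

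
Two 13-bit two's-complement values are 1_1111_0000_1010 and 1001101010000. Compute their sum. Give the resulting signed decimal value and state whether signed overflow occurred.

1_1111_0000_1010 → 1111100001010 = -246 (signed)
1001101010000 = -3248 (signed)
  1111100001010
+ 1001101010000
= 1001001011010  (discard carry-out 1)
Result 1001001011010: MSB = 1 → 4698 − 8192 = -3494.
Both addends are negative and so is the stored result: no signed overflow.

-3494; no overflow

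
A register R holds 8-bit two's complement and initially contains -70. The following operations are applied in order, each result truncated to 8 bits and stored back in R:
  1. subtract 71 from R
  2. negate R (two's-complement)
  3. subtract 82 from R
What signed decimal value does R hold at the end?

59

Start: R = -70 = 10111010.
R = -70 − 71 = -141; wraps to 115 = 01110011
R = −(115) = -115 = 10001101
R = -115 − 82 = -197; wraps to 59 = 00111011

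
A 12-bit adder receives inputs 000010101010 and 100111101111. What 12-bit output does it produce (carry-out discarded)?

101010011001

  000010101010
+ 100111101111
= 101010011001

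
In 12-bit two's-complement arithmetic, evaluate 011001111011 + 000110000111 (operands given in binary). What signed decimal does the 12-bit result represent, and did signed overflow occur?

-2046; overflow

011001111011 = 1659 (signed)
000110000111 = 391 (signed)
  011001111011
+ 000110000111
= 100000000010
Result 100000000010: MSB = 1 → 2050 − 4096 = -2046.
Both addends are non-negative but the stored result is negative: signed overflow. The true value 1659 + 391 = 2050 lies outside [-2048, 2047].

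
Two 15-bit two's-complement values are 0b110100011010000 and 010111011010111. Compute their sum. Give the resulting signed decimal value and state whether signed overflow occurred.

0b110100011010000 → 110100011010000 = -5936 (signed)
010111011010111 = 11991 (signed)
  110100011010000
+ 010111011010111
= 001011110100111  (discard carry-out 1)
Result 001011110100111: MSB = 0 → value 6055.
Addends have opposite signs, so signed overflow cannot occur.

6055; no overflow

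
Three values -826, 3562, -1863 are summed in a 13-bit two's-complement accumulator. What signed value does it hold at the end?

-826 + 3562 = 2736 (0101010110000)
2736 + (-1863) = 873 (0001101101001)

873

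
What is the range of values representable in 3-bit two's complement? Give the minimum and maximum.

min = -4, max = 3

Minimum: −2^2 = -4.
Maximum: 2^2 − 1 = 3.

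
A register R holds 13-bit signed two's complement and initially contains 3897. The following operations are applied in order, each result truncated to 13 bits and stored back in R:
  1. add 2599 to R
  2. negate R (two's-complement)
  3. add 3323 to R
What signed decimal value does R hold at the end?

-3173

Start: R = 3897 = 0111100111001.
R = 3897 + 2599 = 6496; wraps to -1696 = 1100101100000
R = −(-1696) = 1696 = 0011010100000
R = 1696 + 3323 = 5019; wraps to -3173 = 1001110011011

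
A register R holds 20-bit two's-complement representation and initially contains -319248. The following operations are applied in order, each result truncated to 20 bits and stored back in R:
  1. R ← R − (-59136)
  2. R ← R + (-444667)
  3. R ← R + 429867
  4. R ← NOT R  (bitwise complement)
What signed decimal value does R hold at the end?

274911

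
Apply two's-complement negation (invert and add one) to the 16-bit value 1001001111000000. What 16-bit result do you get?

0110110001000000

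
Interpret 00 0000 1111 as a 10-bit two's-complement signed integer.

15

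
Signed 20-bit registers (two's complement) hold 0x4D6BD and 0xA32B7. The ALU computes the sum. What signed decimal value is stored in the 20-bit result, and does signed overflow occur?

0x4D6BD = 01001101011010111101 = 317117 (signed)
0xA32B7 = 10100011001010110111 = -380233 (signed)
  01001101011010111101
+ 10100011001010110111
= 11110000100101110100
Result 11110000100101110100: MSB = 1 → 985460 − 1048576 = -63116.
Addends have opposite signs, so signed overflow cannot occur.

-63116; no overflow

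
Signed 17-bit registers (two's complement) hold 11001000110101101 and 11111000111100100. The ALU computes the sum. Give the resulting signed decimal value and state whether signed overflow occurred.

11001000110101101 = -28243 (signed)
11111000111100100 = -3612 (signed)
  11001000110101101
+ 11111000111100100
= 11000001110010001  (discard carry-out 1)
Result 11000001110010001: MSB = 1 → 99217 − 131072 = -31855.
Both addends are negative and so is the stored result: no signed overflow.

-31855; no overflow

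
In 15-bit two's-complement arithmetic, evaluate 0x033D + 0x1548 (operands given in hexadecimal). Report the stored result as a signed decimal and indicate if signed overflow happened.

6277; no overflow

0x033D = 000001100111101 = 829 (signed)
0x1548 = 001010101001000 = 5448 (signed)
  000001100111101
+ 001010101001000
= 001100010000101
Result 001100010000101: MSB = 0 → value 6277.
Both addends are non-negative and so is the stored result: no signed overflow.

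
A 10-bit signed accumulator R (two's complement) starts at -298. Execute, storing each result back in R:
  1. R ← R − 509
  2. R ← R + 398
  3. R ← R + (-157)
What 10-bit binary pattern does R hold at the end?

0111001010

Start: R = -298 = 1011010110.
R = -298 − 509 = -807; wraps to 217 = 0011011001
R = 217 + 398 = 615; wraps to -409 = 1001100111
R = -409 + (-157) = -566; wraps to 458 = 0111001010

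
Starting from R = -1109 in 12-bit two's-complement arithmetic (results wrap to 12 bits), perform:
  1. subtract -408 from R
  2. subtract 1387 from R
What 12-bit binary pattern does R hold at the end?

Start: R = -1109 = 101110101011.
R = -1109 − (-408) = -701 = 110101000011
R = -701 − 1387 = -2088; wraps to 2008 = 011111011000

011111011000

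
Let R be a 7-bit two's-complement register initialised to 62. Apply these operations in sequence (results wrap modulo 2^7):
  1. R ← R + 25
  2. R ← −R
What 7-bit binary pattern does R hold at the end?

Start: R = 62 = 0111110.
R = 62 + 25 = 87; wraps to -41 = 1010111
R = −(-41) = 41 = 0101001

0101001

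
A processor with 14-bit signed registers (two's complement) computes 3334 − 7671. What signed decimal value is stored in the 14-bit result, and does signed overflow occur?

-4337; no overflow

3334 → 00110100000110
7671 → 01110111110111
Subtract via negate-and-add: invert 01110111110111 + 1 = 10001000001001 (i.e. -7671).
  00110100000110
+ 10001000001001
= 10111100001111
Result 10111100001111: MSB = 1 → 12047 − 16384 = -4337.
Addends (after negating the subtrahend) have opposite signs, so signed overflow cannot occur.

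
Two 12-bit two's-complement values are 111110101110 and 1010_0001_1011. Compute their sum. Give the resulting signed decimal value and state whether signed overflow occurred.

111110101110 = -82 (signed)
1010_0001_1011 → 101000011011 = -1509 (signed)
  111110101110
+ 101000011011
= 100111001001  (discard carry-out 1)
Result 100111001001: MSB = 1 → 2505 − 4096 = -1591.
Both addends are negative and so is the stored result: no signed overflow.

-1591; no overflow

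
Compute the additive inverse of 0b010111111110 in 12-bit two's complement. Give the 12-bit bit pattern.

101000000010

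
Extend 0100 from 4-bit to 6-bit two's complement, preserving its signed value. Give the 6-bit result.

000100

MSB of 0100 is 0; replicate it into the new high bits.
00|0100 → 000100 (still 4).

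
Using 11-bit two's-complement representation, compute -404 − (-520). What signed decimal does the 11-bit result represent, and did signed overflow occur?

116; no overflow

-404 → 11001101100
-520 → 10111111000
Subtract via negate-and-add: invert 10111111000 + 1 = 01000001000 (i.e. 520).
  11001101100
+ 01000001000
= 00001110100  (discard carry-out 1)
Result 00001110100: MSB = 0 → value 116.
Addends (after negating the subtrahend) have opposite signs, so signed overflow cannot occur.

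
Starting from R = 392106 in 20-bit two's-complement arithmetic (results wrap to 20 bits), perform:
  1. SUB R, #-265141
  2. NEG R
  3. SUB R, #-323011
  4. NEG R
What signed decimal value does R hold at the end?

334236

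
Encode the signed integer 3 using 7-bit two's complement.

0000011

3 is non-negative, so write it directly in 7 bits: 0000011.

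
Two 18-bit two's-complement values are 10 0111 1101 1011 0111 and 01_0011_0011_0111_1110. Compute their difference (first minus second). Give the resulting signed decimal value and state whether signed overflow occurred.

10 0111 1101 1011 0111 → 100111110110110111 = -98889 (signed)
01_0011_0011_0111_1110 → 010011001101111110 = 78718 (signed)
Subtract via negate-and-add: invert 010011001101111110 + 1 = 101100110010000010 (i.e. -78718).
  100111110110110111
+ 101100110010000010
= 010100101000111001  (discard carry-out 1)
Result 010100101000111001: MSB = 0 → value 84537.
Both addends (after negating the subtrahend) are negative but the stored result is non-negative: signed overflow. The true value -98889 − 78718 = -177607 lies outside [-131072, 131071].

84537; overflow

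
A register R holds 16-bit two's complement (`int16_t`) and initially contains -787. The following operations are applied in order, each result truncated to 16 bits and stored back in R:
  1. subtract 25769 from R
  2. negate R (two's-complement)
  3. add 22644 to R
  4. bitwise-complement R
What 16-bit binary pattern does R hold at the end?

Start: R = -787 = 1111110011101101.
R = -787 − 25769 = -26556 = 1001100001000100
R = −(-26556) = 26556 = 0110011110111100
R = 26556 + 22644 = 49200; wraps to -16336 = 1100000000110000
R = NOT 1100000000110000 = 0011111111001111 = 16335

0011111111001111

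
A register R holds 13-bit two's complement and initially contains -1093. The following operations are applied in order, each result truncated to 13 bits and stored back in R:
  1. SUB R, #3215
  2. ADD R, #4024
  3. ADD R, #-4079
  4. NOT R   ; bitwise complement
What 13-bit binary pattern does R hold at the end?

Start: R = -1093 = 1101110111011.
R = -1093 − 3215 = -4308; wraps to 3884 = 0111100101100
R = 3884 + 4024 = 7908; wraps to -284 = 1111011100100
R = -284 + (-4079) = -4363; wraps to 3829 = 0111011110101
R = NOT 0111011110101 = 1000100001010 = -3830

1000100001010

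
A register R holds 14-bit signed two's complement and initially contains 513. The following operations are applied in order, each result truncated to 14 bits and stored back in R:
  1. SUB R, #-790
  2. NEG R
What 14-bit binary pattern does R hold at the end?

Start: R = 513 = 00001000000001.
R = 513 − (-790) = 1303 = 00010100010111
R = −(1303) = -1303 = 11101011101001

11101011101001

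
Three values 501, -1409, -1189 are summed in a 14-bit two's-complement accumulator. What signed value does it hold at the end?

-2097

501 + (-1409) = -908 (11110001110100)
-908 + (-1189) = -2097 (11011111001111)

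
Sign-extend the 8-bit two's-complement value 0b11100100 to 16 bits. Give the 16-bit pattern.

1111111111100100

MSB of 11100100 is 1; replicate it into the new high bits.
11111111|11100100 → 1111111111100100 (still -28).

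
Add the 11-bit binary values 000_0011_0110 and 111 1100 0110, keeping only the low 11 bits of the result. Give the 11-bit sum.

11111111100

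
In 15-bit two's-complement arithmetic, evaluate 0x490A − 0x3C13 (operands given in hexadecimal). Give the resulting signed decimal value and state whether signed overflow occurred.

3319; overflow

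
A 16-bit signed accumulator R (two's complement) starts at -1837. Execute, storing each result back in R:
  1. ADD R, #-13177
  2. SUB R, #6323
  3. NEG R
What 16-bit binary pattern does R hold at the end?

0101001101011001

Start: R = -1837 = 1111100011010011.
R = -1837 + (-13177) = -15014 = 1100010101011010
R = -15014 − 6323 = -21337 = 1010110010100111
R = −(-21337) = 21337 = 0101001101011001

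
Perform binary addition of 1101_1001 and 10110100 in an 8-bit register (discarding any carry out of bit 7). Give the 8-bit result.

  11011001
+ 10110100
= 10001101  (discard carry-out 1)

10001101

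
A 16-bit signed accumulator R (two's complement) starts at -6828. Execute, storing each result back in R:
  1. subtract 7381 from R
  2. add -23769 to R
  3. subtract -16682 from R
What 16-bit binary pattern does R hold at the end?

1010110011010000

Start: R = -6828 = 1110010101010100.
R = -6828 − 7381 = -14209 = 1100100001111111
R = -14209 + (-23769) = -37978; wraps to 27558 = 0110101110100110
R = 27558 − (-16682) = 44240; wraps to -21296 = 1010110011010000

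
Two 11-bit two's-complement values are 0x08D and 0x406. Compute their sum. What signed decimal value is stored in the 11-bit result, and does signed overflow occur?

0x08D = 00010001101 = 141 (signed)
0x406 = 10000000110 = -1018 (signed)
  00010001101
+ 10000000110
= 10010010011
Result 10010010011: MSB = 1 → 1171 − 2048 = -877.
Addends have opposite signs, so signed overflow cannot occur.

-877; no overflow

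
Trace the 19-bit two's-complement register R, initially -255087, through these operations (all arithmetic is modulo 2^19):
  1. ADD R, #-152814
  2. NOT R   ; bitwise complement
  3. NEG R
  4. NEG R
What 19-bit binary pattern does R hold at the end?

1100011100101011100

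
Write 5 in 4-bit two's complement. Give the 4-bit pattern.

5 is non-negative, so write it directly in 4 bits: 0101.

0101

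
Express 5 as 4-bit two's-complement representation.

0101

5 is non-negative, so write it directly in 4 bits: 0101.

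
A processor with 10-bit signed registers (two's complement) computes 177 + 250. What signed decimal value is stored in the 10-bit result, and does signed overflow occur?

427; no overflow

177 → 0010110001
250 → 0011111010
  0010110001
+ 0011111010
= 0110101011
Result 0110101011: MSB = 0 → value 427.
Both addends are non-negative and so is the stored result: no signed overflow.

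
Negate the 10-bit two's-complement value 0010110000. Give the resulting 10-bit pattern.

1101010000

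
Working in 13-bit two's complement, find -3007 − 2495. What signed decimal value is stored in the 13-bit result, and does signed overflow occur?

-3007 → 1010001000001
2495 → 0100110111111
Subtract via negate-and-add: invert 0100110111111 + 1 = 1011001000001 (i.e. -2495).
  1010001000001
+ 1011001000001
= 0101010000010  (discard carry-out 1)
Result 0101010000010: MSB = 0 → value 2690.
Both addends (after negating the subtrahend) are negative but the stored result is non-negative: signed overflow. The true value -3007 − 2495 = -5502 lies outside [-4096, 4095].

2690; overflow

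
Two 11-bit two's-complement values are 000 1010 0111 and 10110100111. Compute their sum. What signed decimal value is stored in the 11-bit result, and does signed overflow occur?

-434; no overflow

000 1010 0111 → 00010100111 = 167 (signed)
10110100111 = -601 (signed)
  00010100111
+ 10110100111
= 11001001110
Result 11001001110: MSB = 1 → 1614 − 2048 = -434.
Addends have opposite signs, so signed overflow cannot occur.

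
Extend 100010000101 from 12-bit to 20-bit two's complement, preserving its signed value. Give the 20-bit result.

11111111100010000101

MSB of 100010000101 is 1; replicate it into the new high bits.
11111111|100010000101 → 11111111100010000101 (still -1915).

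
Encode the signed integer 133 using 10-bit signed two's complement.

133 is non-negative, so write it directly in 10 bits: 0010000101.

0010000101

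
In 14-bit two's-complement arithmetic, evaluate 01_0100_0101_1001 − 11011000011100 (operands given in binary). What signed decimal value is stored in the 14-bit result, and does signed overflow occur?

7741; no overflow

01_0100_0101_1001 → 01010001011001 = 5209 (signed)
11011000011100 = -2532 (signed)
Subtract via negate-and-add: invert 11011000011100 + 1 = 00100111100100 (i.e. 2532).
  01010001011001
+ 00100111100100
= 01111000111101
Result 01111000111101: MSB = 0 → value 7741.
Both addends (after negating the subtrahend) are non-negative and so is the stored result: no signed overflow.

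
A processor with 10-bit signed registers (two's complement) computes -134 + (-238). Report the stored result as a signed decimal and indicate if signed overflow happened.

-134 → 1101111010
-238 → 1100010010
  1101111010
+ 1100010010
= 1010001100  (discard carry-out 1)
Result 1010001100: MSB = 1 → 652 − 1024 = -372.
Both addends are negative and so is the stored result: no signed overflow.

-372; no overflow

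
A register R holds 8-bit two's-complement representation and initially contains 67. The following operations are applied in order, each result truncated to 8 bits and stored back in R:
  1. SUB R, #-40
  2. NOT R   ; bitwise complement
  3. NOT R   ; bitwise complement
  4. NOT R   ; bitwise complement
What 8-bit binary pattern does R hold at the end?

10010100

Start: R = 67 = 01000011.
R = 67 − (-40) = 107 = 01101011
R = NOT 01101011 = 10010100 = -108
R = NOT 10010100 = 01101011 = 107
R = NOT 01101011 = 10010100 = -108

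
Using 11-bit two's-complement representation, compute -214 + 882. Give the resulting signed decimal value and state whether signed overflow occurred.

-214 → 11100101010
882 → 01101110010
  11100101010
+ 01101110010
= 01010011100  (discard carry-out 1)
Result 01010011100: MSB = 0 → value 668.
Addends have opposite signs, so signed overflow cannot occur.

668; no overflow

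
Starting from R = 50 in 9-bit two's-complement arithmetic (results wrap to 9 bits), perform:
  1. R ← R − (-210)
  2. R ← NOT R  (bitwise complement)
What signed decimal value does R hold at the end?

Start: R = 50 = 000110010.
R = 50 − (-210) = 260; wraps to -252 = 100000100
R = NOT 100000100 = 011111011 = 251

251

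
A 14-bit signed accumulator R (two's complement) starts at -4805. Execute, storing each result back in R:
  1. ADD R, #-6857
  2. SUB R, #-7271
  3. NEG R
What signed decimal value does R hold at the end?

4391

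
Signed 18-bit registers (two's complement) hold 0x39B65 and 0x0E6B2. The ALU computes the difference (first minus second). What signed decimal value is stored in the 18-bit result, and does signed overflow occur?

-84813; no overflow

0x39B65 = 111001101101100101 = -25755 (signed)
0x0E6B2 = 001110011010110010 = 59058 (signed)
Subtract via negate-and-add: invert 001110011010110010 + 1 = 110001100101001110 (i.e. -59058).
  111001101101100101
+ 110001100101001110
= 101011010010110011  (discard carry-out 1)
Result 101011010010110011: MSB = 1 → 177331 − 262144 = -84813.
Both addends (after negating the subtrahend) are negative and so is the stored result: no signed overflow.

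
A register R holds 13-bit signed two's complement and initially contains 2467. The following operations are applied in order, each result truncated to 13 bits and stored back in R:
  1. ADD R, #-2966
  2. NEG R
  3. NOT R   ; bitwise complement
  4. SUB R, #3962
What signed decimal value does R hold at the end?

3730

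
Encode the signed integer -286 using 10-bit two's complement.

1011100010

|-286| = 286 = 0100011110 in 10 bits.
Invert the bits: 1011100001. Add 1: 1011100010.
Check: 1011100010 reads as 738 − 1024 = -286.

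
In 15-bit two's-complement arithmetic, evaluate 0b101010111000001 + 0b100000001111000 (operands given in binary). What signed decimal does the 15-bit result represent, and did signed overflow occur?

0b101010111000001 → 101010111000001 = -10815 (signed)
0b100000001111000 → 100000001111000 = -16264 (signed)
  101010111000001
+ 100000001111000
= 001011000111001  (discard carry-out 1)
Result 001011000111001: MSB = 0 → value 5689.
Both addends are negative but the stored result is non-negative: signed overflow. The true value -10815 + (-16264) = -27079 lies outside [-16384, 16383].

5689; overflow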